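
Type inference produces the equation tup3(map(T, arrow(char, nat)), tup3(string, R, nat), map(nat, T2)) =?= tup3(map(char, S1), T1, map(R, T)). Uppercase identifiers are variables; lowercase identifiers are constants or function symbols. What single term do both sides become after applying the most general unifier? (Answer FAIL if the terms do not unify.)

tup3(map(char, arrow(char, nat)), tup3(string, nat, nat), map(nat, char))

Decompose tup3/3: map(T, arrow(char, nat)) =?= map(char, S1),  tup3(string, R, nat) =?= T1,  map(nat, T2) =?= map(R, T).
Decompose map/2: T =?= char,  arrow(char, nat) =?= S1.
Bind T := char; substituting into the one remaining equation that mentions T gives: map(nat, T2) =?= map(R, char).
Bind S1 := arrow(char, nat); no other remaining equation mentions S1.
Bind T1 := tup3(string, R, nat); no other remaining equation mentions T1.
Decompose map/2: nat =?= R,  T2 =?= char.
Bind R := nat; no other remaining equation mentions R. Substituting into the earlier binding gives T1 := tup3(string, nat, nat).
Bind T2 := char.
Applying the MGU to either side gives tup3(map(char, arrow(char, nat)), tup3(string, nat, nat), map(nat, char)).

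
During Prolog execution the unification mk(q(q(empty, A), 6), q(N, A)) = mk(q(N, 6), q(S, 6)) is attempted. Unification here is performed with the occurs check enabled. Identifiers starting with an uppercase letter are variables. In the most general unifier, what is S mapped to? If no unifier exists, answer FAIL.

Decompose mk/2: q(q(empty, A), 6) = q(N, 6),  q(N, A) = q(S, 6).
Decompose q/2: q(empty, A) = N,  6 = 6.
Bind N := q(empty, A); substituting into the one remaining equation that mentions N gives: q(q(empty, A), A) = q(S, 6).
Delete trivial equation 6 = 6.
Decompose q/2: q(empty, A) = S,  A = 6.
Bind S := q(empty, A); no other remaining equation mentions S.
Bind A := 6. Substituting into the earlier bindings gives N := q(empty, 6), S := q(empty, 6).
MGU = { N -> q(empty, 6), S -> q(empty, 6), A -> 6 }, so S -> q(empty, 6).

q(empty, 6)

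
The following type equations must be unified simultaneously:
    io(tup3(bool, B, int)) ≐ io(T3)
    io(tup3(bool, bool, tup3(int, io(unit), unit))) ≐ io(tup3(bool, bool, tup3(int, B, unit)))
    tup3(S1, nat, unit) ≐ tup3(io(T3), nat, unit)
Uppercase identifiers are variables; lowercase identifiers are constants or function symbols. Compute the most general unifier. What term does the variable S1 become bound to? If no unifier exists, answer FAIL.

Decompose io/1: tup3(bool, B, int) ≐ T3.
Bind T3 := tup3(bool, B, int); substituting into the one remaining equation that mentions T3 gives: tup3(S1, nat, unit) ≐ tup3(io(tup3(bool, B, int)), nat, unit).
Decompose io/1: tup3(bool, bool, tup3(int, io(unit), unit)) ≐ tup3(bool, bool, tup3(int, B, unit)).
Decompose tup3/3: bool ≐ bool,  bool ≐ bool,  tup3(int, io(unit), unit) ≐ tup3(int, B, unit).
Delete trivial equation bool ≐ bool.
Delete trivial equation bool ≐ bool.
Decompose tup3/3: int ≐ int,  io(unit) ≐ B,  unit ≐ unit.
Delete trivial equation int ≐ int.
Bind B := io(unit); substituting into the one remaining equation that mentions B gives: tup3(S1, nat, unit) ≐ tup3(io(tup3(bool, io(unit), int)), nat, unit). Substituting into the earlier binding gives T3 := tup3(bool, io(unit), int).
Delete trivial equation unit ≐ unit.
Decompose tup3/3: S1 ≐ io(tup3(bool, io(unit), int)),  nat ≐ nat,  unit ≐ unit.
Bind S1 := io(tup3(bool, io(unit), int)); no other remaining equation mentions S1.
Delete trivial equation nat ≐ nat.
Delete trivial equation unit ≐ unit.
MGU = { T3 -> tup3(bool, io(unit), int), B -> io(unit), S1 -> io(tup3(bool, io(unit), int)) }, so S1 -> io(tup3(bool, io(unit), int)).

io(tup3(bool, io(unit), int))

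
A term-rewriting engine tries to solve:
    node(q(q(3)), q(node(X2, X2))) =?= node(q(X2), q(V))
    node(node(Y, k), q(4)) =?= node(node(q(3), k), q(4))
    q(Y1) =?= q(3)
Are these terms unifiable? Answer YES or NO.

Decompose node/2: q(q(3)) =?= q(X2),  q(node(X2, X2)) =?= q(V).
Decompose q/1: q(3) =?= X2.
Bind X2 := q(3); substituting into the one remaining equation that mentions X2 gives: q(node(q(3), q(3))) =?= q(V).
Decompose q/1: node(q(3), q(3)) =?= V.
Bind V := node(q(3), q(3)); no other remaining equation mentions V.
Decompose node/2: node(Y, k) =?= node(q(3), k),  q(4) =?= q(4).
Decompose node/2: Y =?= q(3),  k =?= k.
Bind Y := q(3); no other remaining equation mentions Y.
Delete trivial equation k =?= k.
Delete trivial equation q(4) =?= q(4).
Decompose q/1: Y1 =?= 3.
Bind Y1 := 3.
No equations remain and no clash or occurs-check failure arose, so a unifier exists.

YES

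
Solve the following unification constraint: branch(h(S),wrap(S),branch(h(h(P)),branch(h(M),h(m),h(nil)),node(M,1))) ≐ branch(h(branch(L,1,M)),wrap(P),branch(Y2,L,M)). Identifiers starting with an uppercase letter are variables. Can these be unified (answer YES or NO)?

Decompose branch/3: h(S) ≐ h(branch(L,1,M)),  wrap(S) ≐ wrap(P),  branch(h(h(P)),branch(h(M),h(m),h(nil)),node(M,1)) ≐ branch(Y2,L,M).
Decompose h/1: S ≐ branch(L,1,M).
Bind S := branch(L,1,M); substituting into the one remaining equation that mentions S gives: wrap(branch(L,1,M)) ≐ wrap(P).
Decompose wrap/1: branch(L,1,M) ≐ P.
Bind P := branch(L,1,M); substituting into the remaining equation gives: branch(h(h(branch(L,1,M))),branch(h(M),h(m),h(nil)),node(M,1)) ≐ branch(Y2,L,M).
Decompose branch/3: h(h(branch(L,1,M))) ≐ Y2,  branch(h(M),h(m),h(nil)) ≐ L,  node(M,1) ≐ M.
Bind Y2 := h(h(branch(L,1,M))); no other remaining equation mentions Y2.
Bind L := branch(h(M),h(m),h(nil)); no other remaining equation mentions L. Substituting into the earlier bindings gives S := branch(branch(h(M),h(m),h(nil)),1,M), P := branch(branch(h(M),h(m),h(nil)),1,M), Y2 := h(h(branch(branch(h(M),h(m),h(nil)),1,M))).
Occurs check fails: M occurs in node(M,1); the equation M ≐ node(M,1) has no finite solution.

NO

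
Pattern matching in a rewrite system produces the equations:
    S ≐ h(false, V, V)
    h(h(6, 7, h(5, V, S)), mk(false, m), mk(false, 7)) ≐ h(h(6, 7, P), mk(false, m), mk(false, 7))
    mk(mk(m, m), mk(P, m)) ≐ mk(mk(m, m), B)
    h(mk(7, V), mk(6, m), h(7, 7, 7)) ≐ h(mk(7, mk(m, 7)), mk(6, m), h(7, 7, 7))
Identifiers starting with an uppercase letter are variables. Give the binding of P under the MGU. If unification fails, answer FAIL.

h(5, mk(m, 7), h(false, mk(m, 7), mk(m, 7)))

Bind S := h(false, V, V); substituting into the one remaining equation that mentions S gives: h(h(6, 7, h(5, V, h(false, V, V))), mk(false, m), mk(false, 7)) ≐ h(h(6, 7, P), mk(false, m), mk(false, 7)).
Decompose h/3: h(6, 7, h(5, V, h(false, V, V))) ≐ h(6, 7, P),  mk(false, m) ≐ mk(false, m),  mk(false, 7) ≐ mk(false, 7).
Decompose h/3: 6 ≐ 6,  7 ≐ 7,  h(5, V, h(false, V, V)) ≐ P.
Delete trivial equation 6 ≐ 6.
Delete trivial equation 7 ≐ 7.
Bind P := h(5, V, h(false, V, V)); substituting into the one remaining equation that mentions P gives: mk(mk(m, m), mk(h(5, V, h(false, V, V)), m)) ≐ mk(mk(m, m), B).
Delete trivial equation mk(false, m) ≐ mk(false, m).
Delete trivial equation mk(false, 7) ≐ mk(false, 7).
Decompose mk/2: mk(m, m) ≐ mk(m, m),  mk(h(5, V, h(false, V, V)), m) ≐ B.
Delete trivial equation mk(m, m) ≐ mk(m, m).
Bind B := mk(h(5, V, h(false, V, V)), m); no other remaining equation mentions B.
Decompose h/3: mk(7, V) ≐ mk(7, mk(m, 7)),  mk(6, m) ≐ mk(6, m),  h(7, 7, 7) ≐ h(7, 7, 7).
Decompose mk/2: 7 ≐ 7,  V ≐ mk(m, 7).
Delete trivial equation 7 ≐ 7.
Bind V := mk(m, 7); no other remaining equation mentions V. Substituting into the earlier bindings gives S := h(false, mk(m, 7), mk(m, 7)), P := h(5, mk(m, 7), h(false, mk(m, 7), mk(m, 7))), B := mk(h(5, mk(m, 7), h(false, mk(m, 7), mk(m, 7))), m).
Delete trivial equation mk(6, m) ≐ mk(6, m).
Delete trivial equation h(7, 7, 7) ≐ h(7, 7, 7).
MGU = { S := h(false, mk(m, 7), mk(m, 7)), P := h(5, mk(m, 7), h(false, mk(m, 7), mk(m, 7))), B := mk(h(5, mk(m, 7), h(false, mk(m, 7), mk(m, 7))), m), V := mk(m, 7) }, so P := h(5, mk(m, 7), h(false, mk(m, 7), mk(m, 7))).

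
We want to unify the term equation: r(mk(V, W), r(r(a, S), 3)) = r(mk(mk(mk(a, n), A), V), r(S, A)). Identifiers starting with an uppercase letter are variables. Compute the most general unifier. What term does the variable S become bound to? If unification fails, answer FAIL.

Decompose r/2: mk(V, W) = mk(mk(mk(a, n), A), V),  r(r(a, S), 3) = r(S, A).
Decompose mk/2: V = mk(mk(a, n), A),  W = V.
Bind V := mk(mk(a, n), A); substituting into the one remaining equation that mentions V gives: W = mk(mk(a, n), A).
Bind W := mk(mk(a, n), A); no other remaining equation mentions W.
Decompose r/2: r(a, S) = S,  3 = A.
Occurs check fails: S occurs in r(a, S); the equation S = r(a, S) has no finite solution.

FAIL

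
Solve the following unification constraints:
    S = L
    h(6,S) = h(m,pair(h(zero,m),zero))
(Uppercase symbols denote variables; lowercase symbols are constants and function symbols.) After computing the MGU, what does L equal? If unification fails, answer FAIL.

Bind S := L; substituting into the remaining equation gives: h(6,L) = h(m,pair(h(zero,m),zero)).
Decompose h/2: 6 = m,  L = pair(h(zero,m),zero).
Clash: constants 6 and m differ; no unifier exists.

FAIL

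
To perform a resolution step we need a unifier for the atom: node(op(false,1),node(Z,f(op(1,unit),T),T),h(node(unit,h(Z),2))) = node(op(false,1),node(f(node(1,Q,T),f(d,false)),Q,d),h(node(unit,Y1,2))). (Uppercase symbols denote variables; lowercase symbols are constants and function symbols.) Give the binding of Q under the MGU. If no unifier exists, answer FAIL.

f(op(1,unit),d)

Decompose node/3: op(false,1) = op(false,1),  node(Z,f(op(1,unit),T),T) = node(f(node(1,Q,T),f(d,false)),Q,d),  h(node(unit,h(Z),2)) = h(node(unit,Y1,2)).
Delete trivial equation op(false,1) = op(false,1).
Decompose node/3: Z = f(node(1,Q,T),f(d,false)),  f(op(1,unit),T) = Q,  T = d.
Bind Z := f(node(1,Q,T),f(d,false)); substituting into the one remaining equation that mentions Z gives: h(node(unit,h(f(node(1,Q,T),f(d,false))),2)) = h(node(unit,Y1,2)).
Bind Q := f(op(1,unit),T); substituting into the one remaining equation that mentions Q gives: h(node(unit,h(f(node(1,f(op(1,unit),T),T),f(d,false))),2)) = h(node(unit,Y1,2)). Substituting into the earlier binding gives Z := f(node(1,f(op(1,unit),T),T),f(d,false)).
Bind T := d; substituting into the remaining equation gives: h(node(unit,h(f(node(1,f(op(1,unit),d),d),f(d,false))),2)) = h(node(unit,Y1,2)). Substituting into the earlier bindings gives Z := f(node(1,f(op(1,unit),d),d),f(d,false)), Q := f(op(1,unit),d).
Decompose h/1: node(unit,h(f(node(1,f(op(1,unit),d),d),f(d,false))),2) = node(unit,Y1,2).
Decompose node/3: unit = unit,  h(f(node(1,f(op(1,unit),d),d),f(d,false))) = Y1,  2 = 2.
Delete trivial equation unit = unit.
Bind Y1 := h(f(node(1,f(op(1,unit),d),d),f(d,false))); no other remaining equation mentions Y1.
Delete trivial equation 2 = 2.
MGU = { Z -> f(node(1,f(op(1,unit),d),d),f(d,false)), Q -> f(op(1,unit),d), T -> d, Y1 -> h(f(node(1,f(op(1,unit),d),d),f(d,false))) }, so Q -> f(op(1,unit),d).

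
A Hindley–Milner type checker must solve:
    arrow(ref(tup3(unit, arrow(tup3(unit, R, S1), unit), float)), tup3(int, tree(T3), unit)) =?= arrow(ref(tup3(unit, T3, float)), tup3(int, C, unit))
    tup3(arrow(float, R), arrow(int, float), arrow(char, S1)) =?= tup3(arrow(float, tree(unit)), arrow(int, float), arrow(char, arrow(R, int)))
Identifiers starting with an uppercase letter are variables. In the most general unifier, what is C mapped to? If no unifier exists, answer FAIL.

Decompose arrow/2: ref(tup3(unit, arrow(tup3(unit, R, S1), unit), float)) =?= ref(tup3(unit, T3, float)),  tup3(int, tree(T3), unit) =?= tup3(int, C, unit).
Decompose ref/1: tup3(unit, arrow(tup3(unit, R, S1), unit), float) =?= tup3(unit, T3, float).
Decompose tup3/3: unit =?= unit,  arrow(tup3(unit, R, S1), unit) =?= T3,  float =?= float.
Delete trivial equation unit =?= unit.
Bind T3 := arrow(tup3(unit, R, S1), unit); substituting into the one remaining equation that mentions T3 gives: tup3(int, tree(arrow(tup3(unit, R, S1), unit)), unit) =?= tup3(int, C, unit).
Delete trivial equation float =?= float.
Decompose tup3/3: int =?= int,  tree(arrow(tup3(unit, R, S1), unit)) =?= C,  unit =?= unit.
Delete trivial equation int =?= int.
Bind C := tree(arrow(tup3(unit, R, S1), unit)); no other remaining equation mentions C.
Delete trivial equation unit =?= unit.
Decompose tup3/3: arrow(float, R) =?= arrow(float, tree(unit)),  arrow(int, float) =?= arrow(int, float),  arrow(char, S1) =?= arrow(char, arrow(R, int)).
Decompose arrow/2: float =?= float,  R =?= tree(unit).
Delete trivial equation float =?= float.
Bind R := tree(unit); substituting into the one remaining equation that mentions R gives: arrow(char, S1) =?= arrow(char, arrow(tree(unit), int)). Substituting into the earlier bindings gives T3 := arrow(tup3(unit, tree(unit), S1), unit), C := tree(arrow(tup3(unit, tree(unit), S1), unit)).
Delete trivial equation arrow(int, float) =?= arrow(int, float).
Decompose arrow/2: char =?= char,  S1 =?= arrow(tree(unit), int).
Delete trivial equation char =?= char.
Bind S1 := arrow(tree(unit), int). Substituting into the earlier bindings gives T3 := arrow(tup3(unit, tree(unit), arrow(tree(unit), int)), unit), C := tree(arrow(tup3(unit, tree(unit), arrow(tree(unit), int)), unit)).
MGU = { T3 -> arrow(tup3(unit, tree(unit), arrow(tree(unit), int)), unit), C -> tree(arrow(tup3(unit, tree(unit), arrow(tree(unit), int)), unit)), R -> tree(unit), S1 -> arrow(tree(unit), int) }, so C -> tree(arrow(tup3(unit, tree(unit), arrow(tree(unit), int)), unit)).

tree(arrow(tup3(unit, tree(unit), arrow(tree(unit), int)), unit))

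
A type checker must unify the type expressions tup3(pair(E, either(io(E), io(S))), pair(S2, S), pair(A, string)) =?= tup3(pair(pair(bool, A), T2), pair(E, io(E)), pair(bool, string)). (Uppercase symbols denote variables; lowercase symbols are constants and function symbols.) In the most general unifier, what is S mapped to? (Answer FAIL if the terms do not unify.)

Decompose tup3/3: pair(E, either(io(E), io(S))) =?= pair(pair(bool, A), T2),  pair(S2, S) =?= pair(E, io(E)),  pair(A, string) =?= pair(bool, string).
Decompose pair/2: E =?= pair(bool, A),  either(io(E), io(S)) =?= T2.
Bind E := pair(bool, A); substituting into the 2 remaining equations that mention E gives: either(io(pair(bool, A)), io(S)) =?= T2,  pair(S2, S) =?= pair(pair(bool, A), io(pair(bool, A))).
Bind T2 := either(io(pair(bool, A)), io(S)); no other remaining equation mentions T2.
Decompose pair/2: S2 =?= pair(bool, A),  S =?= io(pair(bool, A)).
Bind S2 := pair(bool, A); no other remaining equation mentions S2.
Bind S := io(pair(bool, A)); no other remaining equation mentions S. Substituting into the earlier binding gives T2 := either(io(pair(bool, A)), io(io(pair(bool, A)))).
Decompose pair/2: A =?= bool,  string =?= string.
Bind A := bool; no other remaining equation mentions A. Substituting into the earlier bindings gives E := pair(bool, bool), T2 := either(io(pair(bool, bool)), io(io(pair(bool, bool)))), S2 := pair(bool, bool), S := io(pair(bool, bool)).
Delete trivial equation string =?= string.
MGU = { E -> pair(bool, bool), T2 -> either(io(pair(bool, bool)), io(io(pair(bool, bool)))), S2 -> pair(bool, bool), S -> io(pair(bool, bool)), A -> bool }, so S -> io(pair(bool, bool)).

io(pair(bool, bool))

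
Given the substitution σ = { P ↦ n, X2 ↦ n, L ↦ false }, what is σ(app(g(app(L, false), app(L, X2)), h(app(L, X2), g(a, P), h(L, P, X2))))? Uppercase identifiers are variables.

Replace each occurrence of P with n.
Replace each occurrence of X2 with n.
Replace each occurrence of L with false.
Result: app(g(app(false, false), app(false, n)), h(app(false, n), g(a, n), h(false, n, n))).

app(g(app(false, false), app(false, n)), h(app(false, n), g(a, n), h(false, n, n)))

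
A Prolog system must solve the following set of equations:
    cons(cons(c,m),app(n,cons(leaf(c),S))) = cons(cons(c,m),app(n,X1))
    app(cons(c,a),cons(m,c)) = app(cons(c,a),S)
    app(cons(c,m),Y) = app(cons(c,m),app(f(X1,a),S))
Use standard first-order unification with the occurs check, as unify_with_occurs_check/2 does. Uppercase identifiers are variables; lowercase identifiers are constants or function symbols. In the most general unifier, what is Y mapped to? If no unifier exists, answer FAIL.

app(f(cons(leaf(c),cons(m,c)),a),cons(m,c))

Decompose cons/2: cons(c,m) = cons(c,m),  app(n,cons(leaf(c),S)) = app(n,X1).
Delete trivial equation cons(c,m) = cons(c,m).
Decompose app/2: n = n,  cons(leaf(c),S) = X1.
Delete trivial equation n = n.
Bind X1 := cons(leaf(c),S); substituting into the one remaining equation that mentions X1 gives: app(cons(c,m),Y) = app(cons(c,m),app(f(cons(leaf(c),S),a),S)).
Decompose app/2: cons(c,a) = cons(c,a),  cons(m,c) = S.
Delete trivial equation cons(c,a) = cons(c,a).
Bind S := cons(m,c); substituting into the remaining equation gives: app(cons(c,m),Y) = app(cons(c,m),app(f(cons(leaf(c),cons(m,c)),a),cons(m,c))). Substituting into the earlier binding gives X1 := cons(leaf(c),cons(m,c)).
Decompose app/2: cons(c,m) = cons(c,m),  Y = app(f(cons(leaf(c),cons(m,c)),a),cons(m,c)).
Delete trivial equation cons(c,m) = cons(c,m).
Bind Y := app(f(cons(leaf(c),cons(m,c)),a),cons(m,c)).
MGU = { X1 -> cons(leaf(c),cons(m,c)), S -> cons(m,c), Y -> app(f(cons(leaf(c),cons(m,c)),a),cons(m,c)) }, so Y -> app(f(cons(leaf(c),cons(m,c)),a),cons(m,c)).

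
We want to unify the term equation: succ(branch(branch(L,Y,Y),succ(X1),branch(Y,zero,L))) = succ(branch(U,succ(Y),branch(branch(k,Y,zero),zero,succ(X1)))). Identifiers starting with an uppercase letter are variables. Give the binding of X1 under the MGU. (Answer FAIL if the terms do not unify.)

FAIL

Decompose succ/1: branch(branch(L,Y,Y),succ(X1),branch(Y,zero,L)) = branch(U,succ(Y),branch(branch(k,Y,zero),zero,succ(X1))).
Decompose branch/3: branch(L,Y,Y) = U,  succ(X1) = succ(Y),  branch(Y,zero,L) = branch(branch(k,Y,zero),zero,succ(X1)).
Bind U := branch(L,Y,Y); no other remaining equation mentions U.
Decompose succ/1: X1 = Y.
Bind X1 := Y; substituting into the remaining equation gives: branch(Y,zero,L) = branch(branch(k,Y,zero),zero,succ(Y)).
Decompose branch/3: Y = branch(k,Y,zero),  zero = zero,  L = succ(Y).
Occurs check fails: Y occurs in branch(k,Y,zero); the equation Y = branch(k,Y,zero) has no finite solution.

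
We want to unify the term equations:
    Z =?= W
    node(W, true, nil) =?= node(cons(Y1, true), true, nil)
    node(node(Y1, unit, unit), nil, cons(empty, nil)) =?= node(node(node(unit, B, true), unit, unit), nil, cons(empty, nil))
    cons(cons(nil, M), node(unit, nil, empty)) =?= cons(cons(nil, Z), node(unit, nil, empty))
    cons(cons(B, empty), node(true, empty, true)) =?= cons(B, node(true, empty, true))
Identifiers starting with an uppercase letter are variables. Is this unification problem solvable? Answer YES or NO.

Bind Z := W; substituting into the one remaining equation that mentions Z gives: cons(cons(nil, M), node(unit, nil, empty)) =?= cons(cons(nil, W), node(unit, nil, empty)).
Decompose node/3: W =?= cons(Y1, true),  true =?= true,  nil =?= nil.
Bind W := cons(Y1, true); substituting into the one remaining equation that mentions W gives: cons(cons(nil, M), node(unit, nil, empty)) =?= cons(cons(nil, cons(Y1, true)), node(unit, nil, empty)). Substituting into the earlier binding gives Z := cons(Y1, true).
Delete trivial equation true =?= true.
Delete trivial equation nil =?= nil.
Decompose node/3: node(Y1, unit, unit) =?= node(node(unit, B, true), unit, unit),  nil =?= nil,  cons(empty, nil) =?= cons(empty, nil).
Decompose node/3: Y1 =?= node(unit, B, true),  unit =?= unit,  unit =?= unit.
Bind Y1 := node(unit, B, true); substituting into the one remaining equation that mentions Y1 gives: cons(cons(nil, M), node(unit, nil, empty)) =?= cons(cons(nil, cons(node(unit, B, true), true)), node(unit, nil, empty)). Substituting into the earlier bindings gives Z := cons(node(unit, B, true), true), W := cons(node(unit, B, true), true).
Delete trivial equation unit =?= unit.
Delete trivial equation unit =?= unit.
Delete trivial equation nil =?= nil.
Delete trivial equation cons(empty, nil) =?= cons(empty, nil).
Decompose cons/2: cons(nil, M) =?= cons(nil, cons(node(unit, B, true), true)),  node(unit, nil, empty) =?= node(unit, nil, empty).
Decompose cons/2: nil =?= nil,  M =?= cons(node(unit, B, true), true).
Delete trivial equation nil =?= nil.
Bind M := cons(node(unit, B, true), true); no other remaining equation mentions M.
Delete trivial equation node(unit, nil, empty) =?= node(unit, nil, empty).
Decompose cons/2: cons(B, empty) =?= B,  node(true, empty, true) =?= node(true, empty, true).
Occurs check fails: B occurs in cons(B, empty); the equation B =?= cons(B, empty) has no finite solution.

NO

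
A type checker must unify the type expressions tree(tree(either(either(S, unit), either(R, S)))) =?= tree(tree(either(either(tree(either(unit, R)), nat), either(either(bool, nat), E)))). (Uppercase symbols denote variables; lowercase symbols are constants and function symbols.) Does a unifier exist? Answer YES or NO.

NO

Decompose tree/1: tree(either(either(S, unit), either(R, S))) =?= tree(either(either(tree(either(unit, R)), nat), either(either(bool, nat), E))).
Decompose tree/1: either(either(S, unit), either(R, S)) =?= either(either(tree(either(unit, R)), nat), either(either(bool, nat), E)).
Decompose either/2: either(S, unit) =?= either(tree(either(unit, R)), nat),  either(R, S) =?= either(either(bool, nat), E).
Decompose either/2: S =?= tree(either(unit, R)),  unit =?= nat.
Bind S := tree(either(unit, R)); substituting into the one remaining equation that mentions S gives: either(R, tree(either(unit, R))) =?= either(either(bool, nat), E).
Clash: constants unit and nat differ; no unifier exists.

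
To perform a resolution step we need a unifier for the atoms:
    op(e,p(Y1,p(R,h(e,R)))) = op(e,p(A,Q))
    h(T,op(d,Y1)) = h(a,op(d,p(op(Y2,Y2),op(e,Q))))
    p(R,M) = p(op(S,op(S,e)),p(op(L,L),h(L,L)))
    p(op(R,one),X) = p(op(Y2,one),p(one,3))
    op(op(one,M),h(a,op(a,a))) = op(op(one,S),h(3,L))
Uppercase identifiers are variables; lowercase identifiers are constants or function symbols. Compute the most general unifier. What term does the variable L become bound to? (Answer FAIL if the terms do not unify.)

Decompose op/2: e = e,  p(Y1,p(R,h(e,R))) = p(A,Q).
Delete trivial equation e = e.
Decompose p/2: Y1 = A,  p(R,h(e,R)) = Q.
Bind Y1 := A; substituting into the one remaining equation that mentions Y1 gives: h(T,op(d,A)) = h(a,op(d,p(op(Y2,Y2),op(e,Q)))).
Bind Q := p(R,h(e,R)); substituting into the one remaining equation that mentions Q gives: h(T,op(d,A)) = h(a,op(d,p(op(Y2,Y2),op(e,p(R,h(e,R)))))).
Decompose h/2: T = a,  op(d,A) = op(d,p(op(Y2,Y2),op(e,p(R,h(e,R))))).
Bind T := a; no other remaining equation mentions T.
Decompose op/2: d = d,  A = p(op(Y2,Y2),op(e,p(R,h(e,R)))).
Delete trivial equation d = d.
Bind A := p(op(Y2,Y2),op(e,p(R,h(e,R)))); no other remaining equation mentions A. Substituting into the earlier binding gives Y1 := p(op(Y2,Y2),op(e,p(R,h(e,R)))).
Decompose p/2: R = op(S,op(S,e)),  M = p(op(L,L),h(L,L)).
Bind R := op(S,op(S,e)); substituting into the one remaining equation that mentions R gives: p(op(op(S,op(S,e)),one),X) = p(op(Y2,one),p(one,3)). Substituting into the earlier bindings gives Y1 := p(op(Y2,Y2),op(e,p(op(S,op(S,e)),h(e,op(S,op(S,e)))))), Q := p(op(S,op(S,e)),h(e,op(S,op(S,e)))), A := p(op(Y2,Y2),op(e,p(op(S,op(S,e)),h(e,op(S,op(S,e)))))).
Bind M := p(op(L,L),h(L,L)); substituting into the one remaining equation that mentions M gives: op(op(one,p(op(L,L),h(L,L))),h(a,op(a,a))) = op(op(one,S),h(3,L)).
Decompose p/2: op(op(S,op(S,e)),one) = op(Y2,one),  X = p(one,3).
Decompose op/2: op(S,op(S,e)) = Y2,  one = one.
Bind Y2 := op(S,op(S,e)); no other remaining equation mentions Y2. Substituting into the earlier bindings gives Y1 := p(op(op(S,op(S,e)),op(S,op(S,e))),op(e,p(op(S,op(S,e)),h(e,op(S,op(S,e)))))), A := p(op(op(S,op(S,e)),op(S,op(S,e))),op(e,p(op(S,op(S,e)),h(e,op(S,op(S,e)))))).
Delete trivial equation one = one.
Bind X := p(one,3); no other remaining equation mentions X.
Decompose op/2: op(one,p(op(L,L),h(L,L))) = op(one,S),  h(a,op(a,a)) = h(3,L).
Decompose op/2: one = one,  p(op(L,L),h(L,L)) = S.
Delete trivial equation one = one.
Bind S := p(op(L,L),h(L,L)); no other remaining equation mentions S. Substituting into the earlier bindings gives Y1 := p(op(op(p(op(L,L),h(L,L)),op(p(op(L,L),h(L,L)),e)),op(p(op(L,L),h(L,L)),op(p(op(L,L),h(L,L)),e))),op(e,p(op(p(op(L,L),h(L,L)),op(p(op(L,L),h(L,L)),e)),h(e,op(p(op(L,L),h(L,L)),op(p(op(L,L),h(L,L)),e)))))), Q := p(op(p(op(L,L),h(L,L)),op(p(op(L,L),h(L,L)),e)),h(e,op(p(op(L,L),h(L,L)),op(p(op(L,L),h(L,L)),e)))), A := p(op(op(p(op(L,L),h(L,L)),op(p(op(L,L),h(L,L)),e)),op(p(op(L,L),h(L,L)),op(p(op(L,L),h(L,L)),e))),op(e,p(op(p(op(L,L),h(L,L)),op(p(op(L,L),h(L,L)),e)),h(e,op(p(op(L,L),h(L,L)),op(p(op(L,L),h(L,L)),e)))))), R := op(p(op(L,L),h(L,L)),op(p(op(L,L),h(L,L)),e)), Y2 := op(p(op(L,L),h(L,L)),op(p(op(L,L),h(L,L)),e)).
Decompose h/2: a = 3,  op(a,a) = L.
Clash: constants a and 3 differ; no unifier exists.

FAIL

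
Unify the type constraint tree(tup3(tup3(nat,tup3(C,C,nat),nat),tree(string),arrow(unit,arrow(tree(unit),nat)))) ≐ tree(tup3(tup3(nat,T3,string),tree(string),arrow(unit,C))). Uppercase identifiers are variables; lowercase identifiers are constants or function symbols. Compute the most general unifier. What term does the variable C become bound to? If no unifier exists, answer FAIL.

FAIL

Decompose tree/1: tup3(tup3(nat,tup3(C,C,nat),nat),tree(string),arrow(unit,arrow(tree(unit),nat))) ≐ tup3(tup3(nat,T3,string),tree(string),arrow(unit,C)).
Decompose tup3/3: tup3(nat,tup3(C,C,nat),nat) ≐ tup3(nat,T3,string),  tree(string) ≐ tree(string),  arrow(unit,arrow(tree(unit),nat)) ≐ arrow(unit,C).
Decompose tup3/3: nat ≐ nat,  tup3(C,C,nat) ≐ T3,  nat ≐ string.
Delete trivial equation nat ≐ nat.
Bind T3 := tup3(C,C,nat); no other remaining equation mentions T3.
Clash: constants nat and string differ; no unifier exists.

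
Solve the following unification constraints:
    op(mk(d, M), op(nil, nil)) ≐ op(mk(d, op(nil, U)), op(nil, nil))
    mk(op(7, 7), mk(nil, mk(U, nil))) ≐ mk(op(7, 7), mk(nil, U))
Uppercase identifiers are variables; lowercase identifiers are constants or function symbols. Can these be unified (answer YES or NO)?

NO

Decompose op/2: mk(d, M) ≐ mk(d, op(nil, U)),  op(nil, nil) ≐ op(nil, nil).
Decompose mk/2: d ≐ d,  M ≐ op(nil, U).
Delete trivial equation d ≐ d.
Bind M := op(nil, U); no other remaining equation mentions M.
Delete trivial equation op(nil, nil) ≐ op(nil, nil).
Decompose mk/2: op(7, 7) ≐ op(7, 7),  mk(nil, mk(U, nil)) ≐ mk(nil, U).
Delete trivial equation op(7, 7) ≐ op(7, 7).
Decompose mk/2: nil ≐ nil,  mk(U, nil) ≐ U.
Delete trivial equation nil ≐ nil.
Occurs check fails: U occurs in mk(U, nil); the equation U ≐ mk(U, nil) has no finite solution.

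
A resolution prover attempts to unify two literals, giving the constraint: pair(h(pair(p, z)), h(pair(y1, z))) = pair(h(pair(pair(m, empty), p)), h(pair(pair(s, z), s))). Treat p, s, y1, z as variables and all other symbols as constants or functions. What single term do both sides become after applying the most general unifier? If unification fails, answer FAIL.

Decompose pair/2: h(pair(p, z)) = h(pair(pair(m, empty), p)),  h(pair(y1, z)) = h(pair(pair(s, z), s)).
Decompose h/1: pair(p, z) = pair(pair(m, empty), p).
Decompose pair/2: p = pair(m, empty),  z = p.
Bind p := pair(m, empty); substituting into the one remaining equation that mentions p gives: z = pair(m, empty).
Bind z := pair(m, empty); substituting into the remaining equation gives: h(pair(y1, pair(m, empty))) = h(pair(pair(s, pair(m, empty)), s)).
Decompose h/1: pair(y1, pair(m, empty)) = pair(pair(s, pair(m, empty)), s).
Decompose pair/2: y1 = pair(s, pair(m, empty)),  pair(m, empty) = s.
Bind y1 := pair(s, pair(m, empty)); no other remaining equation mentions y1.
Bind s := pair(m, empty). Substituting into the earlier binding gives y1 := pair(pair(m, empty), pair(m, empty)).
Applying the MGU to either side gives pair(h(pair(pair(m, empty), pair(m, empty))), h(pair(pair(pair(m, empty), pair(m, empty)), pair(m, empty)))).

pair(h(pair(pair(m, empty), pair(m, empty))), h(pair(pair(pair(m, empty), pair(m, empty)), pair(m, empty))))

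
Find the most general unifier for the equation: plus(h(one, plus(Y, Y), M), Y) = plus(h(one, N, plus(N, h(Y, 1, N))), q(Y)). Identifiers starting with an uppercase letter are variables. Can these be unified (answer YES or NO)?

Decompose plus/2: h(one, plus(Y, Y), M) = h(one, N, plus(N, h(Y, 1, N))),  Y = q(Y).
Decompose h/3: one = one,  plus(Y, Y) = N,  M = plus(N, h(Y, 1, N)).
Delete trivial equation one = one.
Bind N := plus(Y, Y); substituting into the one remaining equation that mentions N gives: M = plus(plus(Y, Y), h(Y, 1, plus(Y, Y))).
Bind M := plus(plus(Y, Y), h(Y, 1, plus(Y, Y))); no other remaining equation mentions M.
Occurs check fails: Y occurs in q(Y); the equation Y = q(Y) has no finite solution.

NO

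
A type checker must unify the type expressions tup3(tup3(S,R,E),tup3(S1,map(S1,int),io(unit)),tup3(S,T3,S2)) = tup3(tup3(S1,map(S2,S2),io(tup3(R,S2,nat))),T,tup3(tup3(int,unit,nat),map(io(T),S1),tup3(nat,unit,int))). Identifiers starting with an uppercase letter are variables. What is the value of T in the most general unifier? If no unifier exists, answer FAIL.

tup3(tup3(int,unit,nat),map(tup3(int,unit,nat),int),io(unit))

Decompose tup3/3: tup3(S,R,E) = tup3(S1,map(S2,S2),io(tup3(R,S2,nat))),  tup3(S1,map(S1,int),io(unit)) = T,  tup3(S,T3,S2) = tup3(tup3(int,unit,nat),map(io(T),S1),tup3(nat,unit,int)).
Decompose tup3/3: S = S1,  R = map(S2,S2),  E = io(tup3(R,S2,nat)).
Bind S := S1; substituting into the one remaining equation that mentions S gives: tup3(S1,T3,S2) = tup3(tup3(int,unit,nat),map(io(T),S1),tup3(nat,unit,int)).
Bind R := map(S2,S2); substituting into the one remaining equation that mentions R gives: E = io(tup3(map(S2,S2),S2,nat)).
Bind E := io(tup3(map(S2,S2),S2,nat)); no other remaining equation mentions E.
Bind T := tup3(S1,map(S1,int),io(unit)); substituting into the remaining equation gives: tup3(S1,T3,S2) = tup3(tup3(int,unit,nat),map(io(tup3(S1,map(S1,int),io(unit))),S1),tup3(nat,unit,int)).
Decompose tup3/3: S1 = tup3(int,unit,nat),  T3 = map(io(tup3(S1,map(S1,int),io(unit))),S1),  S2 = tup3(nat,unit,int).
Bind S1 := tup3(int,unit,nat); substituting into the one remaining equation that mentions S1 gives: T3 = map(io(tup3(tup3(int,unit,nat),map(tup3(int,unit,nat),int),io(unit))),tup3(int,unit,nat)). Substituting into the earlier bindings gives S := tup3(int,unit,nat), T := tup3(tup3(int,unit,nat),map(tup3(int,unit,nat),int),io(unit)).
Bind T3 := map(io(tup3(tup3(int,unit,nat),map(tup3(int,unit,nat),int),io(unit))),tup3(int,unit,nat)); no other remaining equation mentions T3.
Bind S2 := tup3(nat,unit,int). Substituting into the earlier bindings gives R := map(tup3(nat,unit,int),tup3(nat,unit,int)), E := io(tup3(map(tup3(nat,unit,int),tup3(nat,unit,int)),tup3(nat,unit,int),nat)).
MGU = { S := tup3(int,unit,nat), R := map(tup3(nat,unit,int),tup3(nat,unit,int)), E := io(tup3(map(tup3(nat,unit,int),tup3(nat,unit,int)),tup3(nat,unit,int),nat)), T := tup3(tup3(int,unit,nat),map(tup3(int,unit,nat),int),io(unit)), S1 := tup3(int,unit,nat), T3 := map(io(tup3(tup3(int,unit,nat),map(tup3(int,unit,nat),int),io(unit))),tup3(int,unit,nat)), S2 := tup3(nat,unit,int) }, so T := tup3(tup3(int,unit,nat),map(tup3(int,unit,nat),int),io(unit)).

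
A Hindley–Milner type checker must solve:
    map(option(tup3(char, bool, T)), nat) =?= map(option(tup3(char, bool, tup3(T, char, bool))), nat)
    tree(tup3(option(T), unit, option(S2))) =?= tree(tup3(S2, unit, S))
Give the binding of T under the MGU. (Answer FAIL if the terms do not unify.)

Decompose map/2: option(tup3(char, bool, T)) =?= option(tup3(char, bool, tup3(T, char, bool))),  nat =?= nat.
Decompose option/1: tup3(char, bool, T) =?= tup3(char, bool, tup3(T, char, bool)).
Decompose tup3/3: char =?= char,  bool =?= bool,  T =?= tup3(T, char, bool).
Delete trivial equation char =?= char.
Delete trivial equation bool =?= bool.
Occurs check fails: T occurs in tup3(T, char, bool); the equation T =?= tup3(T, char, bool) has no finite solution.

FAIL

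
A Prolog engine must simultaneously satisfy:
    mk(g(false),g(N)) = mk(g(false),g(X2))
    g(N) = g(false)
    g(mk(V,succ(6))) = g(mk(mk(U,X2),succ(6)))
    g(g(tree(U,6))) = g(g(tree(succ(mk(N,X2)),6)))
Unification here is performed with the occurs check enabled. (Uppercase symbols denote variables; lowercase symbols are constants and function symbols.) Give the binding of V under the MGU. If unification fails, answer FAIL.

mk(succ(mk(false,false)),false)

Decompose mk/2: g(false) = g(false),  g(N) = g(X2).
Delete trivial equation g(false) = g(false).
Decompose g/1: N = X2.
Bind N := X2; substituting into the 2 remaining equations that mention N gives: g(X2) = g(false),  g(g(tree(U,6))) = g(g(tree(succ(mk(X2,X2)),6))).
Decompose g/1: X2 = false.
Bind X2 := false; substituting into the remaining equations gives: g(mk(V,succ(6))) = g(mk(mk(U,false),succ(6))),  g(g(tree(U,6))) = g(g(tree(succ(mk(false,false)),6))). Substituting into the earlier binding gives N := false.
Decompose g/1: mk(V,succ(6)) = mk(mk(U,false),succ(6)).
Decompose mk/2: V = mk(U,false),  succ(6) = succ(6).
Bind V := mk(U,false); no other remaining equation mentions V.
Delete trivial equation succ(6) = succ(6).
Decompose g/1: g(tree(U,6)) = g(tree(succ(mk(false,false)),6)).
Decompose g/1: tree(U,6) = tree(succ(mk(false,false)),6).
Decompose tree/2: U = succ(mk(false,false)),  6 = 6.
Bind U := succ(mk(false,false)); no other remaining equation mentions U. Substituting into the earlier binding gives V := mk(succ(mk(false,false)),false).
Delete trivial equation 6 = 6.
MGU = { N ↦ false, X2 ↦ false, V ↦ mk(succ(mk(false,false)),false), U ↦ succ(mk(false,false)) }, so V ↦ mk(succ(mk(false,false)),false).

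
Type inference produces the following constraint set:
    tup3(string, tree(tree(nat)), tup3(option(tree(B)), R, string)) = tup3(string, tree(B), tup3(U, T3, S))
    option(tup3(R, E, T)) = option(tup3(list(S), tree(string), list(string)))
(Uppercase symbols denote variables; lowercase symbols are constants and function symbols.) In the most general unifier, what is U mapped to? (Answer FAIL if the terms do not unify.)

Decompose tup3/3: string = string,  tree(tree(nat)) = tree(B),  tup3(option(tree(B)), R, string) = tup3(U, T3, S).
Delete trivial equation string = string.
Decompose tree/1: tree(nat) = B.
Bind B := tree(nat); substituting into the one remaining equation that mentions B gives: tup3(option(tree(tree(nat))), R, string) = tup3(U, T3, S).
Decompose tup3/3: option(tree(tree(nat))) = U,  R = T3,  string = S.
Bind U := option(tree(tree(nat))); no other remaining equation mentions U.
Bind R := T3; substituting into the one remaining equation that mentions R gives: option(tup3(T3, E, T)) = option(tup3(list(S), tree(string), list(string))).
Bind S := string; substituting into the remaining equation gives: option(tup3(T3, E, T)) = option(tup3(list(string), tree(string), list(string))).
Decompose option/1: tup3(T3, E, T) = tup3(list(string), tree(string), list(string)).
Decompose tup3/3: T3 = list(string),  E = tree(string),  T = list(string).
Bind T3 := list(string); no other remaining equation mentions T3. Substituting into the earlier binding gives R := list(string).
Bind E := tree(string); no other remaining equation mentions E.
Bind T := list(string).
MGU = { B -> tree(nat), U -> option(tree(tree(nat))), R -> list(string), S -> string, T3 -> list(string), E -> tree(string), T -> list(string) }, so U -> option(tree(tree(nat))).

option(tree(tree(nat)))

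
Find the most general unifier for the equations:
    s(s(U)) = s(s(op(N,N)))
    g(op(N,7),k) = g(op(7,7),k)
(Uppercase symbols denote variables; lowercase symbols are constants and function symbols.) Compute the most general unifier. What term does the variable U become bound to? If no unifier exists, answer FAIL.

op(7,7)

Decompose s/1: s(U) = s(op(N,N)).
Decompose s/1: U = op(N,N).
Bind U := op(N,N); no other remaining equation mentions U.
Decompose g/2: op(N,7) = op(7,7),  k = k.
Decompose op/2: N = 7,  7 = 7.
Bind N := 7; no other remaining equation mentions N. Substituting into the earlier binding gives U := op(7,7).
Delete trivial equation 7 = 7.
Delete trivial equation k = k.
MGU = { U := op(7,7), N := 7 }, so U := op(7,7).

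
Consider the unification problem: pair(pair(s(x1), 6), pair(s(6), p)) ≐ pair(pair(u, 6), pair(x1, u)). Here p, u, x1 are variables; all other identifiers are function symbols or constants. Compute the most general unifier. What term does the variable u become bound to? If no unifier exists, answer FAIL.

s(s(6))

Decompose pair/2: pair(s(x1), 6) ≐ pair(u, 6),  pair(s(6), p) ≐ pair(x1, u).
Decompose pair/2: s(x1) ≐ u,  6 ≐ 6.
Bind u := s(x1); substituting into the one remaining equation that mentions u gives: pair(s(6), p) ≐ pair(x1, s(x1)).
Delete trivial equation 6 ≐ 6.
Decompose pair/2: s(6) ≐ x1,  p ≐ s(x1).
Bind x1 := s(6); substituting into the remaining equation gives: p ≐ s(s(6)). Substituting into the earlier binding gives u := s(s(6)).
Bind p := s(s(6)).
MGU = { u := s(s(6)), x1 := s(6), p := s(s(6)) }, so u := s(s(6)).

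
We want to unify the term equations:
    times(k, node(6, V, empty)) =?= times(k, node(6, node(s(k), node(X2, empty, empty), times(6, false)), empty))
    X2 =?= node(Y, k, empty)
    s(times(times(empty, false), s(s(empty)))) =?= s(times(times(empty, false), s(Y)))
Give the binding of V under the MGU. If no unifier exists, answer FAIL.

Decompose times/2: k =?= k,  node(6, V, empty) =?= node(6, node(s(k), node(X2, empty, empty), times(6, false)), empty).
Delete trivial equation k =?= k.
Decompose node/3: 6 =?= 6,  V =?= node(s(k), node(X2, empty, empty), times(6, false)),  empty =?= empty.
Delete trivial equation 6 =?= 6.
Bind V := node(s(k), node(X2, empty, empty), times(6, false)); no other remaining equation mentions V.
Delete trivial equation empty =?= empty.
Bind X2 := node(Y, k, empty); no other remaining equation mentions X2. Substituting into the earlier binding gives V := node(s(k), node(node(Y, k, empty), empty, empty), times(6, false)).
Decompose s/1: times(times(empty, false), s(s(empty))) =?= times(times(empty, false), s(Y)).
Decompose times/2: times(empty, false) =?= times(empty, false),  s(s(empty)) =?= s(Y).
Delete trivial equation times(empty, false) =?= times(empty, false).
Decompose s/1: s(empty) =?= Y.
Bind Y := s(empty). Substituting into the earlier bindings gives V := node(s(k), node(node(s(empty), k, empty), empty, empty), times(6, false)), X2 := node(s(empty), k, empty).
MGU = { V ↦ node(s(k), node(node(s(empty), k, empty), empty, empty), times(6, false)), X2 ↦ node(s(empty), k, empty), Y ↦ s(empty) }, so V ↦ node(s(k), node(node(s(empty), k, empty), empty, empty), times(6, false)).

node(s(k), node(node(s(empty), k, empty), empty, empty), times(6, false))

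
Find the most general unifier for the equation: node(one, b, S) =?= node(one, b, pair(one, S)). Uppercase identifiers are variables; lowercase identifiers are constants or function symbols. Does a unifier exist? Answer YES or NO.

NO

Decompose node/3: one =?= one,  b =?= b,  S =?= pair(one, S).
Delete trivial equation one =?= one.
Delete trivial equation b =?= b.
Occurs check fails: S occurs in pair(one, S); the equation S =?= pair(one, S) has no finite solution.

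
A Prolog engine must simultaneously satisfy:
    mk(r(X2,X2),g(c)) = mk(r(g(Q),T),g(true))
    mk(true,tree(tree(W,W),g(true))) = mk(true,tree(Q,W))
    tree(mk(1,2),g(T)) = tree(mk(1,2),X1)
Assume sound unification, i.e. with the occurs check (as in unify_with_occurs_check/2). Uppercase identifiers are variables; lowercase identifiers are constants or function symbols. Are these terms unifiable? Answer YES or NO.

NO

Decompose mk/2: r(X2,X2) = r(g(Q),T),  g(c) = g(true).
Decompose r/2: X2 = g(Q),  X2 = T.
Bind X2 := g(Q); substituting into the one remaining equation that mentions X2 gives: g(Q) = T.
Bind T := g(Q); substituting into the one remaining equation that mentions T gives: tree(mk(1,2),g(g(Q))) = tree(mk(1,2),X1).
Decompose g/1: c = true.
Clash: constants c and true differ; no unifier exists.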